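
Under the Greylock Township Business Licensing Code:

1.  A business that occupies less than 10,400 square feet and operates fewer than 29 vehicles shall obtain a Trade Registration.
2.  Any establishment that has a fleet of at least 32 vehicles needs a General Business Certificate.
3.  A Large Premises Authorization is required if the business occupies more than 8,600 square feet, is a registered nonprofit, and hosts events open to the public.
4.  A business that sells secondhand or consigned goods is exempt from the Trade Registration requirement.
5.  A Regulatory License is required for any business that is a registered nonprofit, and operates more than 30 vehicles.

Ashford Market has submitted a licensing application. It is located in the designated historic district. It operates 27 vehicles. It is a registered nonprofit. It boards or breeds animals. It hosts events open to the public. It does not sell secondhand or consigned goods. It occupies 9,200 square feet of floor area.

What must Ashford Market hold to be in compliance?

Large Premises Authorization, Trade Registration

1. floor area 9,200 square feet < 10,400 square feet; vehicles 27 < 29 → Trade Registration required.
2. vehicles 27 < 32 → General Business Certificate not required.
3. floor area 9,200 square feet > 8,600 square feet; is a registered nonprofit; hosts events open to the public → Large Premises Authorization required.
4. does not sell secondhand or consigned goods → Trade Registration exemption does not apply.
5. is a registered nonprofit; vehicles 27 ≤ 30 → Regulatory License not required.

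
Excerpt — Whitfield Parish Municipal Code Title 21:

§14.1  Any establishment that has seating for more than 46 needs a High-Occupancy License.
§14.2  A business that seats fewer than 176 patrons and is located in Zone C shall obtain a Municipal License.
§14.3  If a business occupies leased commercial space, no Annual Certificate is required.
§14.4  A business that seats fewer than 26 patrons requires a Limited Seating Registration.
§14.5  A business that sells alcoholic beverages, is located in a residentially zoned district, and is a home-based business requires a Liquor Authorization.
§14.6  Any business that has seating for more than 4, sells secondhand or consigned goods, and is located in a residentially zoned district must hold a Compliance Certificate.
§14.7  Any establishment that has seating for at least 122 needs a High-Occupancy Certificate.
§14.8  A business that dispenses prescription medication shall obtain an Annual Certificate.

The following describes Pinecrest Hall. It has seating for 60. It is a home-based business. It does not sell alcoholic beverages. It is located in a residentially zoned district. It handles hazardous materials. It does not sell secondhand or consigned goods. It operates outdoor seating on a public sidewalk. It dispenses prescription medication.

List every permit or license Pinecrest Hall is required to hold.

Annual Certificate, High-Occupancy License

§14.1 seating 60 > 46 → High-Occupancy License required.
§14.2 seating 60 < 176; is located in a residentially zoned district (not: is located in Zone C) → Municipal License not required.
§14.3 is a home-based business (not: occupies leased commercial space) → Annual Certificate exemption does not apply.
§14.4 seating 60 ≥ 26 → Limited Seating Registration not required.
§14.5 does not sell alcoholic beverages; is located in a residentially zoned district; is a home-based business → Liquor Authorization not required.
§14.6 seating 60 > 4; does not sell secondhand or consigned goods; is located in a residentially zoned district → Compliance Certificate not required.
§14.7 seating 60 < 122 → High-Occupancy Certificate not required.
§14.8 dispenses prescription medication → Annual Certificate required.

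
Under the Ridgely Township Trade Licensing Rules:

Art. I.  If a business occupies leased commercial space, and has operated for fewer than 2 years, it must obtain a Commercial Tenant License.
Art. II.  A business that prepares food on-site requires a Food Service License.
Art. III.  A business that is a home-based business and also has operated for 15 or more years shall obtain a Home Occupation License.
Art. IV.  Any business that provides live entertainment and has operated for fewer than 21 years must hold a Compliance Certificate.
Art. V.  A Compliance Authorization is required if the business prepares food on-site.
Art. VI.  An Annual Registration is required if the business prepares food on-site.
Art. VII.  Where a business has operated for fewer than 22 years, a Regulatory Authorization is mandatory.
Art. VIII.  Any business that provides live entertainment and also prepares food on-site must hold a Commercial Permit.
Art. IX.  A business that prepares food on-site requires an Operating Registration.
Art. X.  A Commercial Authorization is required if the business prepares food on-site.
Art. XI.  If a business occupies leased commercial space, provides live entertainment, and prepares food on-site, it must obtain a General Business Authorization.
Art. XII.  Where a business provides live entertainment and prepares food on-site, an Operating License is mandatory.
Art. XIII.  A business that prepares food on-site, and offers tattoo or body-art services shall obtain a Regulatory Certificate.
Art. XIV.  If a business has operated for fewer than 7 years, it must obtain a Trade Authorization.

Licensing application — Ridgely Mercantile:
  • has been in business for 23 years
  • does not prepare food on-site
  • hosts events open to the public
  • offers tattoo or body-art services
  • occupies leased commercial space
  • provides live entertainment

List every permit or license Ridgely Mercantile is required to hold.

None

Art. I. occupies leased commercial space; years in business 23 ≥ 2 → Commercial Tenant License not required.
Art. II. does not prepare food on-site → Food Service License not required.
Art. III. occupies leased commercial space (not: is a home-based business); years in business 23 ≥ 15 → Home Occupation License not required.
Art. IV. provides live entertainment; years in business 23 ≥ 21 → Compliance Certificate not required.
Art. V. does not prepare food on-site → Compliance Authorization not required.
Art. VI. does not prepare food on-site → Annual Registration not required.
Art. VII. years in business 23 ≥ 22 → Regulatory Authorization not required.
Art. VIII. provides live entertainment; does not prepare food on-site → Commercial Permit not required.
Art. IX. does not prepare food on-site → Operating Registration not required.
Art. X. does not prepare food on-site → Commercial Authorization not required.
Art. XI. occupies leased commercial space; provides live entertainment; does not prepare food on-site → General Business Authorization not required.
Art. XII. provides live entertainment; does not prepare food on-site → Operating License not required.
Art. XIII. does not prepare food on-site; offers tattoo or body-art services → Regulatory Certificate not required.
Art. XIV. years in business 23 ≥ 7 → Trade Authorization not required.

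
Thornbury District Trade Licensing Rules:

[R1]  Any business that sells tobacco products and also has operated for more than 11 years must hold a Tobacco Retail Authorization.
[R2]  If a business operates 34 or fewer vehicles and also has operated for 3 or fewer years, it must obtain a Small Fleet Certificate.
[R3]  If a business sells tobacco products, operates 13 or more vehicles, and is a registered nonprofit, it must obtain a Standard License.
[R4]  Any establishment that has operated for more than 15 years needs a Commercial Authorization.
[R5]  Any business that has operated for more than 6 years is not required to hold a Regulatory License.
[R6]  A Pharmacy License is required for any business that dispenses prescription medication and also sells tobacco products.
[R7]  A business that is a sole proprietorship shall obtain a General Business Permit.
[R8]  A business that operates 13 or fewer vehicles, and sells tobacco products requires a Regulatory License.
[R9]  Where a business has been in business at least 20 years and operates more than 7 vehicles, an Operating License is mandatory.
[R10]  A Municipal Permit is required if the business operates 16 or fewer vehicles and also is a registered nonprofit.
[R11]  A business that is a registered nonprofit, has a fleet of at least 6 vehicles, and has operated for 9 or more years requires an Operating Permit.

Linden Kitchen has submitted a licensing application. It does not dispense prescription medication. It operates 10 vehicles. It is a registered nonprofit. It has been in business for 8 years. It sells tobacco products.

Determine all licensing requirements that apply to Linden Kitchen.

[R1] sells tobacco products; years in business 8 ≤ 11 → Tobacco Retail Authorization not required.
[R2] vehicles 10 ≤ 34; years in business 8 > 3 → Small Fleet Certificate not required.
[R3] sells tobacco products; vehicles 10 < 13; is a registered nonprofit → Standard License not required.
[R4] years in business 8 ≤ 15 → Commercial Authorization not required.
[R5] years in business 8 > 6 → exempt from Regulatory License.
[R6] does not dispense prescription medication; sells tobacco products → Pharmacy License not required.
[R7] is a registered nonprofit (not: is a sole proprietorship) → General Business Permit not required.
[R8] vehicles 10 ≤ 13; sells tobacco products → Regulatory License required.
[R9] years in business 8 < 20; vehicles 10 > 7 → Operating License not required.
[R10] vehicles 10 ≤ 16; is a registered nonprofit → Municipal Permit required.
[R11] is a registered nonprofit; vehicles 10 ≥ 6; years in business 8 < 9 → Operating Permit not required.

Municipal Permit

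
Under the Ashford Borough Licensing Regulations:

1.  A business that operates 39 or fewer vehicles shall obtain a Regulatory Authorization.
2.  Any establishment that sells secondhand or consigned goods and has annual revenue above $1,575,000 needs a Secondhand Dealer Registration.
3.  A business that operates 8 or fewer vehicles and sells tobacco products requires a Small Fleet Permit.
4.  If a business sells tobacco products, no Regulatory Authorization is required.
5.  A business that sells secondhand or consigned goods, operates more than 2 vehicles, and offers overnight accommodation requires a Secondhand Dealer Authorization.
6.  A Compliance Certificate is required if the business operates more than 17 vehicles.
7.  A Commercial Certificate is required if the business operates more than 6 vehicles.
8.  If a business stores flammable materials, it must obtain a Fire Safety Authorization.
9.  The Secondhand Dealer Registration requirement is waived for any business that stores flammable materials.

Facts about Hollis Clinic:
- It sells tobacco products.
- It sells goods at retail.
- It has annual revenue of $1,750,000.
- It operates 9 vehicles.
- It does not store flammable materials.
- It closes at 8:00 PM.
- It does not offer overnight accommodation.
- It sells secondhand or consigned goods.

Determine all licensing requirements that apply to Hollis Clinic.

1. vehicles 9 ≤ 39 → Regulatory Authorization required.
2. sells secondhand or consigned goods; revenue $1,750,000 > $1,575,000 → Secondhand Dealer Registration required.
3. vehicles 9 > 8; sells tobacco products → Small Fleet Permit not required.
4. sells tobacco products → exempt from Regulatory Authorization.
5. sells secondhand or consigned goods; vehicles 9 > 2; does not offer overnight accommodation → Secondhand Dealer Authorization not required.
6. vehicles 9 ≤ 17 → Compliance Certificate not required.
7. vehicles 9 > 6 → Commercial Certificate required.
8. does not store flammable materials → Fire Safety Authorization not required.
9. does not store flammable materials → Secondhand Dealer Registration exemption does not apply.

Commercial Certificate, Secondhand Dealer Registration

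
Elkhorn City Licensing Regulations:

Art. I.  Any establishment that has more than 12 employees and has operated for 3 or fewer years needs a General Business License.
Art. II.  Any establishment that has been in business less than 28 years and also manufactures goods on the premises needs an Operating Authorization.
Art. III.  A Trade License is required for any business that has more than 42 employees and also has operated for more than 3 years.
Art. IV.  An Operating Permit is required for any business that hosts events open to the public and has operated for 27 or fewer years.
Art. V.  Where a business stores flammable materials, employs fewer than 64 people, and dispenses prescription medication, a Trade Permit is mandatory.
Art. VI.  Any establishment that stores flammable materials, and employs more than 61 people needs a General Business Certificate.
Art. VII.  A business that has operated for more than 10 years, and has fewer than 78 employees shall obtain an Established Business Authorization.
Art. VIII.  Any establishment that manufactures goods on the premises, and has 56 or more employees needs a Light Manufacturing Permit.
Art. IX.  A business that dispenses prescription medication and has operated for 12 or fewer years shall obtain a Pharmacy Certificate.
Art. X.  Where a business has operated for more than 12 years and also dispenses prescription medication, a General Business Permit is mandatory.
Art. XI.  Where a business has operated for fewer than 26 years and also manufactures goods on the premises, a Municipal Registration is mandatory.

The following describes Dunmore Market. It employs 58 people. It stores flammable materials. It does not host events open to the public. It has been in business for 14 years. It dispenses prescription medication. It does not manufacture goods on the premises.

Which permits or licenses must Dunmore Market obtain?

Art. I. employees 58 > 12; years in business 14 > 3 → General Business License not required.
Art. II. years in business 14 < 28; does not manufacture goods on the premises → Operating Authorization not required.
Art. III. employees 58 > 42; years in business 14 > 3 → Trade License required.
Art. IV. does not host events open to the public; years in business 14 ≤ 27 → Operating Permit not required.
Art. V. stores flammable materials; employees 58 < 64; dispenses prescription medication → Trade Permit required.
Art. VI. stores flammable materials; employees 58 ≤ 61 → General Business Certificate not required.
Art. VII. years in business 14 > 10; employees 58 < 78 → Established Business Authorization required.
Art. VIII. does not manufacture goods on the premises; employees 58 ≥ 56 → Light Manufacturing Permit not required.
Art. IX. dispenses prescription medication; years in business 14 > 12 → Pharmacy Certificate not required.
Art. X. years in business 14 > 12; dispenses prescription medication → General Business Permit required.
Art. XI. years in business 14 < 26; does not manufacture goods on the premises → Municipal Registration not required.

Established Business Authorization, General Business Permit, Trade License, Trade Permit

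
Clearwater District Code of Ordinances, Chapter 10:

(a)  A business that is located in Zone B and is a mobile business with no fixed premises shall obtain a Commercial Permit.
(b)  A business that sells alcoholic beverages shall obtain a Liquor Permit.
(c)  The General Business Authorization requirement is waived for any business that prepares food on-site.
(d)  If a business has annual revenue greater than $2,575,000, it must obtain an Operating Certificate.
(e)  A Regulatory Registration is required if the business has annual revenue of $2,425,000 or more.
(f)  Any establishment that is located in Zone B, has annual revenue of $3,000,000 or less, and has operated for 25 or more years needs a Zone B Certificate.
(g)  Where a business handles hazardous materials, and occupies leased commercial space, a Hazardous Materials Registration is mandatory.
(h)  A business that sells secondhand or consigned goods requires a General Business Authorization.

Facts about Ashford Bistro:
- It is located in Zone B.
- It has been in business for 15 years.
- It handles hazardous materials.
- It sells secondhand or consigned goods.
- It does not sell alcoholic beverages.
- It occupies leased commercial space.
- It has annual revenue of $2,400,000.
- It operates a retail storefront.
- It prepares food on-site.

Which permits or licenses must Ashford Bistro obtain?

Hazardous Materials Registration

(a) is located in Zone B; occupies leased commercial space (not: is a mobile business with no fixed premises) → Commercial Permit not required.
(b) does not sell alcoholic beverages → Liquor Permit not required.
(c) prepares food on-site → exempt from General Business Authorization.
(d) revenue $2,400,000 ≤ $2,575,000 → Operating Certificate not required.
(e) revenue $2,400,000 < $2,425,000 → Regulatory Registration not required.
(f) is located in Zone B; revenue $2,400,000 ≤ $3,000,000; years in business 15 < 25 → Zone B Certificate not required.
(g) handles hazardous materials; occupies leased commercial space → Hazardous Materials Registration required.
(h) sells secondhand or consigned goods → General Business Authorization required.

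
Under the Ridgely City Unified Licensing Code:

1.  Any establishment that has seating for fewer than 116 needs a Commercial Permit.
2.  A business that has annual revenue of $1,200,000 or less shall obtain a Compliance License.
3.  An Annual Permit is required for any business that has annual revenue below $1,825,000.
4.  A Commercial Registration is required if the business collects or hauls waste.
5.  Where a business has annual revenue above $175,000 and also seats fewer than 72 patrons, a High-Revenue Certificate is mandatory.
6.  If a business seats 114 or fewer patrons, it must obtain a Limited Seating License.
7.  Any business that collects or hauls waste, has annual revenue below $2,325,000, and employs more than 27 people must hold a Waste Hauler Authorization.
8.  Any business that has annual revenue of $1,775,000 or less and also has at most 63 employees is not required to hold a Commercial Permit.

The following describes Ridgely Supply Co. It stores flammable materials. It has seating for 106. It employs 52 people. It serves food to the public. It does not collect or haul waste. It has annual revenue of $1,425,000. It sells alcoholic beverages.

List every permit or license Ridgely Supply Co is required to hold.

1. seating 106 < 116 → Commercial Permit required.
2. revenue $1,425,000 > $1,200,000 → Compliance License not required.
3. revenue $1,425,000 < $1,825,000 → Annual Permit required.
4. does not collect or haul waste → Commercial Registration not required.
5. revenue $1,425,000 > $175,000; seating 106 ≥ 72 → High-Revenue Certificate not required.
6. seating 106 ≤ 114 → Limited Seating License required.
7. does not collect or haul waste; revenue $1,425,000 < $2,325,000; employees 52 > 27 → Waste Hauler Authorization not required.
8. revenue $1,425,000 ≤ $1,775,000; employees 52 ≤ 63 → exempt from Commercial Permit.

Annual Permit, Limited Seating License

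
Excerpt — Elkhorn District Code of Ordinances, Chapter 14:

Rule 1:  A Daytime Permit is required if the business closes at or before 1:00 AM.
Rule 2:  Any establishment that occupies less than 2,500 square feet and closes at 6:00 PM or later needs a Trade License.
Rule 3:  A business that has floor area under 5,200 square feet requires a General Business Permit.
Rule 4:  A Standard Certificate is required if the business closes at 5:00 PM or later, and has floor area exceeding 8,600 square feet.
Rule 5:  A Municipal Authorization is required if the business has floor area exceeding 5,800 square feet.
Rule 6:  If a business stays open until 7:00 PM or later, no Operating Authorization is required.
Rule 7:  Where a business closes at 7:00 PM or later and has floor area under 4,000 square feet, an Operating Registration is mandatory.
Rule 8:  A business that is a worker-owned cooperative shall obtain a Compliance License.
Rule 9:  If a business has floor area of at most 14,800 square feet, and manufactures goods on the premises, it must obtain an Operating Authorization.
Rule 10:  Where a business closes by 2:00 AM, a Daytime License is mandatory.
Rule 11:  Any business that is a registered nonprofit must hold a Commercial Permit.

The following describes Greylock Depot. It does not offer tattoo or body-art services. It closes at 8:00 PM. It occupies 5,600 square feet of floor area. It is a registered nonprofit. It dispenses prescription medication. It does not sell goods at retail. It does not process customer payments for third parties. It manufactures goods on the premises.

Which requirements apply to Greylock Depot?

Rule 1: closes 8:00 PM, at/before 1:00 AM → Daytime Permit required.
Rule 2: floor area 5,600 square feet ≥ 2,500 square feet; closes 8:00 PM, after 6:00 PM → Trade License not required.
Rule 3: floor area 5,600 square feet ≥ 5,200 square feet → General Business Permit not required.
Rule 4: closes 8:00 PM, after 5:00 PM; floor area 5,600 square feet ≤ 8,600 square feet → Standard Certificate not required.
Rule 5: floor area 5,600 square feet ≤ 5,800 square feet → Municipal Authorization not required.
Rule 6: closes 8:00 PM, after 7:00 PM → exempt from Operating Authorization.
Rule 7: closes 8:00 PM, after 7:00 PM; floor area 5,600 square feet ≥ 4,000 square feet → Operating Registration not required.
Rule 8: is a registered nonprofit (not: is a worker-owned cooperative) → Compliance License not required.
Rule 9: floor area 5,600 square feet ≤ 14,800 square feet; manufactures goods on the premises → Operating Authorization required.
Rule 10: closes 8:00 PM, at/before 2:00 AM → Daytime License required.
Rule 11: is a registered nonprofit → Commercial Permit required.

Commercial Permit, Daytime License, Daytime Permit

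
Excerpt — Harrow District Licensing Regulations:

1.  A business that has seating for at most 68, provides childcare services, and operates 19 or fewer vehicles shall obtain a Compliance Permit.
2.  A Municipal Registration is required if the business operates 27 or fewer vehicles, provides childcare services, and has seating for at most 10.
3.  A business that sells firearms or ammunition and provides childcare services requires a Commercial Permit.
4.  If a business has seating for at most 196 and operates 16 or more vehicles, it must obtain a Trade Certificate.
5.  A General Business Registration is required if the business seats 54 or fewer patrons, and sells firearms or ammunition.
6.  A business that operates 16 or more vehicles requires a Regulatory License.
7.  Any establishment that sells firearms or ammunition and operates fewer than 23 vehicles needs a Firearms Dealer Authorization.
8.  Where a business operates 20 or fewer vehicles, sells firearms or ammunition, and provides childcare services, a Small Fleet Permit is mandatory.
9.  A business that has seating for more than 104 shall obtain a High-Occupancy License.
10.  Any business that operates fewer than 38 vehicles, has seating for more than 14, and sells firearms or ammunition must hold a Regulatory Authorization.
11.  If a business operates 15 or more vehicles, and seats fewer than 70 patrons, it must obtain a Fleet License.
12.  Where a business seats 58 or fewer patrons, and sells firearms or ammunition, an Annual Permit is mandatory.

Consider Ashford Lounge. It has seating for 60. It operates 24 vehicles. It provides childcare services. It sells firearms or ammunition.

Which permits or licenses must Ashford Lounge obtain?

Commercial Permit, Fleet License, Regulatory Authorization, Regulatory License, Trade Certificate

1. seating 60 ≤ 68; provides childcare services; vehicles 24 > 19 → Compliance Permit not required.
2. vehicles 24 ≤ 27; provides childcare services; seating 60 > 10 → Municipal Registration not required.
3. sells firearms or ammunition; provides childcare services → Commercial Permit required.
4. seating 60 ≤ 196; vehicles 24 ≥ 16 → Trade Certificate required.
5. seating 60 > 54; sells firearms or ammunition → General Business Registration not required.
6. vehicles 24 ≥ 16 → Regulatory License required.
7. sells firearms or ammunition; vehicles 24 ≥ 23 → Firearms Dealer Authorization not required.
8. vehicles 24 > 20; sells firearms or ammunition; provides childcare services → Small Fleet Permit not required.
9. seating 60 ≤ 104 → High-Occupancy License not required.
10. vehicles 24 < 38; seating 60 > 14; sells firearms or ammunition → Regulatory Authorization required.
11. vehicles 24 ≥ 15; seating 60 < 70 → Fleet License required.
12. seating 60 > 58; sells firearms or ammunition → Annual Permit not required.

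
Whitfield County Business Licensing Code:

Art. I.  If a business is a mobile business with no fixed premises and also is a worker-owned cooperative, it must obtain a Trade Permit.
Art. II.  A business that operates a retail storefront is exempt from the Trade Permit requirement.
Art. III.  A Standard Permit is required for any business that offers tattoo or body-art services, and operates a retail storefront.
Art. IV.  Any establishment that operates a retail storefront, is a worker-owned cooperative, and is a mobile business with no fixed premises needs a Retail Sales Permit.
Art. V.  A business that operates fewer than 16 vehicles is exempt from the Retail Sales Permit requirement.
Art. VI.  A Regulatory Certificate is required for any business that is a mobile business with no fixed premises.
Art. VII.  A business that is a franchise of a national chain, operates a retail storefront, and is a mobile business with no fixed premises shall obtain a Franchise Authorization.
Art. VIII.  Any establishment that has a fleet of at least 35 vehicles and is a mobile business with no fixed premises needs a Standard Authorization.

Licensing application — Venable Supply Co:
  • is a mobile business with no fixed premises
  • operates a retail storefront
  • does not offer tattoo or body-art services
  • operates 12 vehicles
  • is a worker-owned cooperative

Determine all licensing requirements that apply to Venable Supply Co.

Regulatory Certificate

Art. I. is a mobile business with no fixed premises; is a worker-owned cooperative → Trade Permit required.
Art. II. operates a retail storefront → exempt from Trade Permit.
Art. III. does not offer tattoo or body-art services; operates a retail storefront → Standard Permit not required.
Art. IV. operates a retail storefront; is a worker-owned cooperative; is a mobile business with no fixed premises → Retail Sales Permit required.
Art. V. vehicles 12 < 16 → exempt from Retail Sales Permit.
Art. VI. is a mobile business with no fixed premises → Regulatory Certificate required.
Art. VII. is a worker-owned cooperative (not: is a franchise of a national chain); operates a retail storefront; is a mobile business with no fixed premises → Franchise Authorization not required.
Art. VIII. vehicles 12 < 35; is a mobile business with no fixed premises → Standard Authorization not required.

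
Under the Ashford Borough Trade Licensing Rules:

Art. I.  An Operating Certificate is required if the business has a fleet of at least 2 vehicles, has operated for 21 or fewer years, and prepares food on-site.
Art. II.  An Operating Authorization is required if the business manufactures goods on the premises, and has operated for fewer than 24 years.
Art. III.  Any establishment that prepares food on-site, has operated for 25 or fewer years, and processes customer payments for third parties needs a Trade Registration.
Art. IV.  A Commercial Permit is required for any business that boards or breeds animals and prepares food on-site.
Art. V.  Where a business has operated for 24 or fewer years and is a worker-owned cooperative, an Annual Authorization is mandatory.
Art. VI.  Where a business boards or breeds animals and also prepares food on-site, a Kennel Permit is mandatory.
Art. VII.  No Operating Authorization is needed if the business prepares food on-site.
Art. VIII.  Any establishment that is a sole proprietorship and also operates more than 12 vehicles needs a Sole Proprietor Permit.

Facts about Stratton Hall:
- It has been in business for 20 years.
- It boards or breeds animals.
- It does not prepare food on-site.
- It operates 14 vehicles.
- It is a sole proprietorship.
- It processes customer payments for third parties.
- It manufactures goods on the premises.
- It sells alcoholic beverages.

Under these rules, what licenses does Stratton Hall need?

Operating Authorization, Sole Proprietor Permit

Art. I. vehicles 14 ≥ 2; years in business 20 ≤ 21; does not prepare food on-site → Operating Certificate not required.
Art. II. manufactures goods on the premises; years in business 20 < 24 → Operating Authorization required.
Art. III. does not prepare food on-site; years in business 20 ≤ 25; processes customer payments for third parties → Trade Registration not required.
Art. IV. boards or breeds animals; does not prepare food on-site → Commercial Permit not required.
Art. V. years in business 20 ≤ 24; is a sole proprietorship (not: is a worker-owned cooperative) → Annual Authorization not required.
Art. VI. boards or breeds animals; does not prepare food on-site → Kennel Permit not required.
Art. VII. does not prepare food on-site → Operating Authorization exemption does not apply.
Art. VIII. is a sole proprietorship; vehicles 14 > 12 → Sole Proprietor Permit required.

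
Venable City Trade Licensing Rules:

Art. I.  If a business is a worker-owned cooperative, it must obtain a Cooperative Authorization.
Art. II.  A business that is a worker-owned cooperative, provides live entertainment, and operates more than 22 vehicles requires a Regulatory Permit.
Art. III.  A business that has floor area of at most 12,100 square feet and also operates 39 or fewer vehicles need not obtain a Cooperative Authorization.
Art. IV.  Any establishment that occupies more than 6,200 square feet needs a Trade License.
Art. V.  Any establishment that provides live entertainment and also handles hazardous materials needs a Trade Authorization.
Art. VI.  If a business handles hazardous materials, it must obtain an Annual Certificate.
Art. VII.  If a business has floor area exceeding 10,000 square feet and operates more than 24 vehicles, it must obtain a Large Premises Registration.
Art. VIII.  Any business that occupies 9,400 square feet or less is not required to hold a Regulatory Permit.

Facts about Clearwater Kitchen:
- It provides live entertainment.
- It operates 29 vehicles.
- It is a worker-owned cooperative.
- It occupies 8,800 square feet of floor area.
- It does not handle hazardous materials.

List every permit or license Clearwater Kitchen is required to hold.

Art. I. is a worker-owned cooperative → Cooperative Authorization required.
Art. II. is a worker-owned cooperative; provides live entertainment; vehicles 29 > 22 → Regulatory Permit required.
Art. III. floor area 8,800 square feet ≤ 12,100 square feet; vehicles 29 ≤ 39 → exempt from Cooperative Authorization.
Art. IV. floor area 8,800 square feet > 6,200 square feet → Trade License required.
Art. V. provides live entertainment; does not handle hazardous materials → Trade Authorization not required.
Art. VI. does not handle hazardous materials → Annual Certificate not required.
Art. VII. floor area 8,800 square feet ≤ 10,000 square feet; vehicles 29 > 24 → Large Premises Registration not required.
Art. VIII. floor area 8,800 square feet ≤ 9,400 square feet → exempt from Regulatory Permit.

Trade License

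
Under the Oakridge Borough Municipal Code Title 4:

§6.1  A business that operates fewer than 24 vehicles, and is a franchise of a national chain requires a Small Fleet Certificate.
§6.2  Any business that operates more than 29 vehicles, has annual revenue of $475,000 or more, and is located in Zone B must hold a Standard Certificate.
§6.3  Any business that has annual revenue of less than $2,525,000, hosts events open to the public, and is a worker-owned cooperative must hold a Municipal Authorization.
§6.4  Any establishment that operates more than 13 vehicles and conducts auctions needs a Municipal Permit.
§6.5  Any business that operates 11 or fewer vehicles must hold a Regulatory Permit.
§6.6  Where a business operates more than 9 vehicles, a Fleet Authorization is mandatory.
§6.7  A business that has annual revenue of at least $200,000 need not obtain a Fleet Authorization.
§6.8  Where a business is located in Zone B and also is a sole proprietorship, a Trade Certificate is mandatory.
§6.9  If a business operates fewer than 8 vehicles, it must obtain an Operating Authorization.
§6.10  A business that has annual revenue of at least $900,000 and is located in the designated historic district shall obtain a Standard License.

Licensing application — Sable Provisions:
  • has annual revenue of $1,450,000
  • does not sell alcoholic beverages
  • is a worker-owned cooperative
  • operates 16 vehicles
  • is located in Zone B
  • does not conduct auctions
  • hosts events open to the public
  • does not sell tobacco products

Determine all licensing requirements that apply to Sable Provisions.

Municipal Authorization

§6.1 vehicles 16 < 24; is a worker-owned cooperative (not: is a franchise of a national chain) → Small Fleet Certificate not required.
§6.2 vehicles 16 ≤ 29; revenue $1,450,000 ≥ $475,000; is located in Zone B → Standard Certificate not required.
§6.3 revenue $1,450,000 < $2,525,000; hosts events open to the public; is a worker-owned cooperative → Municipal Authorization required.
§6.4 vehicles 16 > 13; does not conduct auctions → Municipal Permit not required.
§6.5 vehicles 16 > 11 → Regulatory Permit not required.
§6.6 vehicles 16 > 9 → Fleet Authorization required.
§6.7 revenue $1,450,000 ≥ $200,000 → exempt from Fleet Authorization.
§6.8 is located in Zone B; is a worker-owned cooperative (not: is a sole proprietorship) → Trade Certificate not required.
§6.9 vehicles 16 ≥ 8 → Operating Authorization not required.
§6.10 revenue $1,450,000 ≥ $900,000; is located in Zone B (not: is located in the designated historic district) → Standard License not required.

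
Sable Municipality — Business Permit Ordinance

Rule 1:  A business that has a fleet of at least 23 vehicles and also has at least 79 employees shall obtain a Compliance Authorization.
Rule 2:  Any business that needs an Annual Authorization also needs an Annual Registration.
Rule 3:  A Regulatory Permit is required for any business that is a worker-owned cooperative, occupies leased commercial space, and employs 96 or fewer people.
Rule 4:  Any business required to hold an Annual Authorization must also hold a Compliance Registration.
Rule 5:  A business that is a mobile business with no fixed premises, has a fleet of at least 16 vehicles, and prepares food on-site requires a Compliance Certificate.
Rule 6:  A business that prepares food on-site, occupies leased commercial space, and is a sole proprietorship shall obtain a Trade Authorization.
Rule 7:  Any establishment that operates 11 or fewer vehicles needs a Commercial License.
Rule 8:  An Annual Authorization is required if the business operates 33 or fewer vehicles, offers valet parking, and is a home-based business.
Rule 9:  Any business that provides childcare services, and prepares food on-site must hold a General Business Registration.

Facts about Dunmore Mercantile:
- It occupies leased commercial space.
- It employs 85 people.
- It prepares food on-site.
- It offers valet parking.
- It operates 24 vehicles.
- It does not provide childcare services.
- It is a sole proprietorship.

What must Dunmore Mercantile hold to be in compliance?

Rule 1: vehicles 24 ≥ 23; employees 85 ≥ 79 → Compliance Authorization required.
Rule 2: Annual Authorization is not required → no effect.
Rule 3: is a sole proprietorship (not: is a worker-owned cooperative); occupies leased commercial space; employees 85 ≤ 96 → Regulatory Permit not required.
Rule 4: Annual Authorization is not required → no effect.
Rule 5: occupies leased commercial space (not: is a mobile business with no fixed premises); vehicles 24 ≥ 16; prepares food on-site → Compliance Certificate not required.
Rule 6: prepares food on-site; occupies leased commercial space; is a sole proprietorship → Trade Authorization required.
Rule 7: vehicles 24 > 11 → Commercial License not required.
Rule 8: vehicles 24 ≤ 33; offers valet parking; occupies leased commercial space (not: is a home-based business) → Annual Authorization not required.
Rule 9: does not provide childcare services; prepares food on-site → General Business Registration not required.

Compliance Authorization, Trade Authorization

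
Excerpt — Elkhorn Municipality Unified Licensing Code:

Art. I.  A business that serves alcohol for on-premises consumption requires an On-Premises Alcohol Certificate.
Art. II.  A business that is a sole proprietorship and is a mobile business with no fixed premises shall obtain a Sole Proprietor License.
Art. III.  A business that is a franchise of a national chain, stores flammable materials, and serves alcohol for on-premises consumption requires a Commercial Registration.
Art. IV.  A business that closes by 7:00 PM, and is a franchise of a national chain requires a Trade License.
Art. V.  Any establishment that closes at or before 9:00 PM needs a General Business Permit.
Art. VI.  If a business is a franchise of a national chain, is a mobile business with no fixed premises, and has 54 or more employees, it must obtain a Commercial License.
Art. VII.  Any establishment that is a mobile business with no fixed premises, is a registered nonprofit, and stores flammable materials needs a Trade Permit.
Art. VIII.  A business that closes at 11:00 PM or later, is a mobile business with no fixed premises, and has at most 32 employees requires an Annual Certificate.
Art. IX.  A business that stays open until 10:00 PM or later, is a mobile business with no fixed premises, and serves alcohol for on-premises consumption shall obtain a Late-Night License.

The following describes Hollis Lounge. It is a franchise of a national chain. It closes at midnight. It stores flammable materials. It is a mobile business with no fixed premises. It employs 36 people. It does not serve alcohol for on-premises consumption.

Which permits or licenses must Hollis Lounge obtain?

None

Art. I. does not serve alcohol for on-premises consumption → On-Premises Alcohol Certificate not required.
Art. II. is a franchise of a national chain (not: is a sole proprietorship); is a mobile business with no fixed premises → Sole Proprietor License not required.
Art. III. is a franchise of a national chain; stores flammable materials; does not serve alcohol for on-premises consumption → Commercial Registration not required.
Art. IV. closes midnight, after 7:00 PM; is a franchise of a national chain → Trade License not required.
Art. V. closes midnight, after 9:00 PM → General Business Permit not required.
Art. VI. is a franchise of a national chain; is a mobile business with no fixed premises; employees 36 < 54 → Commercial License not required.
Art. VII. is a mobile business with no fixed premises; is a franchise of a national chain (not: is a registered nonprofit); stores flammable materials → Trade Permit not required.
Art. VIII. closes midnight, after 11:00 PM; is a mobile business with no fixed premises; employees 36 > 32 → Annual Certificate not required.
Art. IX. closes midnight, after 10:00 PM; is a mobile business with no fixed premises; does not serve alcohol for on-premises consumption → Late-Night License not required.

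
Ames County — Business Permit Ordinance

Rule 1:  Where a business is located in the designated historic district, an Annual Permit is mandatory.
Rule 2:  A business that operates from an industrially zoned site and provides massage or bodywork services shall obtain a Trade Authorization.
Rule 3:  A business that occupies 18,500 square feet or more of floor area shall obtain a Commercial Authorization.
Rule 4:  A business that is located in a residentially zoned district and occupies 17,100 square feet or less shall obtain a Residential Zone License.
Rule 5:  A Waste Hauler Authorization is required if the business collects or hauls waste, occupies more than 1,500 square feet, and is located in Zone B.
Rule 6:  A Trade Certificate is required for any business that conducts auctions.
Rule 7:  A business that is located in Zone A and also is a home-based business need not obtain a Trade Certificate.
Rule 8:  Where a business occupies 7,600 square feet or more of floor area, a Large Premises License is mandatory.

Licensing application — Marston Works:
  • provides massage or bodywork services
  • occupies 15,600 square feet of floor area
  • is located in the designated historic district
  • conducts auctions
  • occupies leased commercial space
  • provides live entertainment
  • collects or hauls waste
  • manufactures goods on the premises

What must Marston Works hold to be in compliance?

Annual Permit, Large Premises License, Trade Certificate

Rule 1: is located in the designated historic district → Annual Permit required.
Rule 2: occupies leased commercial space (not: operates from an industrially zoned site); provides massage or bodywork services → Trade Authorization not required.
Rule 3: floor area 15,600 square feet < 18,500 square feet → Commercial Authorization not required.
Rule 4: is located in the designated historic district (not: is located in a residentially zoned district); floor area 15,600 square feet ≤ 17,100 square feet → Residential Zone License not required.
Rule 5: collects or hauls waste; floor area 15,600 square feet > 1,500 square feet; is located in the designated historic district (not: is located in Zone B) → Waste Hauler Authorization not required.
Rule 6: conducts auctions → Trade Certificate required.
Rule 7: is located in the designated historic district (not: is located in Zone A); occupies leased commercial space (not: is a home-based business) → Trade Certificate exemption does not apply.
Rule 8: floor area 15,600 square feet ≥ 7,600 square feet → Large Premises License required.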